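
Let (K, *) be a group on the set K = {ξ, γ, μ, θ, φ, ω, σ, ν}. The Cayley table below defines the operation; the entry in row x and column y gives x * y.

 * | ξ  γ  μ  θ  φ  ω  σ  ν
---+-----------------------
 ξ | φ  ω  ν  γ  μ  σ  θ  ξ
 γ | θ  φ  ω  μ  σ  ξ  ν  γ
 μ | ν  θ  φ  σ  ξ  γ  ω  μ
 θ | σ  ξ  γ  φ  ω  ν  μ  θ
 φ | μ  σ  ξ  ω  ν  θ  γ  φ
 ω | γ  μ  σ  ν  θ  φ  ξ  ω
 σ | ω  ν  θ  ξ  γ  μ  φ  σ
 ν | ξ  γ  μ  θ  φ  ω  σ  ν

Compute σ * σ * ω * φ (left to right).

ω

σ * σ = φ
φ * ω = θ
θ * φ = ω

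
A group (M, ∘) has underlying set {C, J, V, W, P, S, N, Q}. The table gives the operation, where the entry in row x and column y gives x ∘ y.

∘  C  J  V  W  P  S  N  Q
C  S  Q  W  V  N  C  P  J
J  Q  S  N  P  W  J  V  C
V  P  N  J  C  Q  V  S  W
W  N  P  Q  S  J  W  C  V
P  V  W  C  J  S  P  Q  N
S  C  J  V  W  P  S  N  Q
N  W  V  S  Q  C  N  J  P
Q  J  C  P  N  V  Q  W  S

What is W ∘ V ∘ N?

W

W ∘ V = Q
Q ∘ N = W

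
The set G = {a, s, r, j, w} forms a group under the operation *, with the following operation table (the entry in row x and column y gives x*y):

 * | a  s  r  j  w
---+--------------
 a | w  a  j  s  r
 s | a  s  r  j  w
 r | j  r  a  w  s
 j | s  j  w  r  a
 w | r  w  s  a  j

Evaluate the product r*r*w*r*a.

r*r = a
a*w = r
r*r = a
a*a = w

w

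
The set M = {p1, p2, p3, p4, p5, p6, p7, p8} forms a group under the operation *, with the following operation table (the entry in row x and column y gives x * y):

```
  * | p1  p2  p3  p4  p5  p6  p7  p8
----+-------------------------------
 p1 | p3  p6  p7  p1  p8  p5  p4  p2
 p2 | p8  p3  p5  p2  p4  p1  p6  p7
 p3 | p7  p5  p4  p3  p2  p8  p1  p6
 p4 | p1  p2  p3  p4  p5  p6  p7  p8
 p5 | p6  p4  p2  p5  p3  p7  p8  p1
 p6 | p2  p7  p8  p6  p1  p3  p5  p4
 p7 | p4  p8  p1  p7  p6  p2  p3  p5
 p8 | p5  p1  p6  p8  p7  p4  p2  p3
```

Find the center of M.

{p3, p4}

An element z is central iff its row equals its column in the table.
For p8: p8 * p1 = p5 ≠ p2 = p1 * p8, so p8 ∉ Z.
Checking each element this way leaves Z(M) = {p3, p4}.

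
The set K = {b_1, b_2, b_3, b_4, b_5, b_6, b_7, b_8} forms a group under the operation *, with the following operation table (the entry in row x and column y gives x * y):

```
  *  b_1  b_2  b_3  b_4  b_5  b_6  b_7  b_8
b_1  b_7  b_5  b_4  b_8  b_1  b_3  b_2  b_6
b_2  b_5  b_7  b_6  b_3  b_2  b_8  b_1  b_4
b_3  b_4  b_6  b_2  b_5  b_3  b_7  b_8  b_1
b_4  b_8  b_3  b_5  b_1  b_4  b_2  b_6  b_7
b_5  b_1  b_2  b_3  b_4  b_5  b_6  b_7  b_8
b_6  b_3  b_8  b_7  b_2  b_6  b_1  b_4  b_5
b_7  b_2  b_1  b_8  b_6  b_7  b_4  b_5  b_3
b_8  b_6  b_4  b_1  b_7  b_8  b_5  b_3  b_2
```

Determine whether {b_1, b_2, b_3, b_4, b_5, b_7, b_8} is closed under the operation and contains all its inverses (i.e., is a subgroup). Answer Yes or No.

No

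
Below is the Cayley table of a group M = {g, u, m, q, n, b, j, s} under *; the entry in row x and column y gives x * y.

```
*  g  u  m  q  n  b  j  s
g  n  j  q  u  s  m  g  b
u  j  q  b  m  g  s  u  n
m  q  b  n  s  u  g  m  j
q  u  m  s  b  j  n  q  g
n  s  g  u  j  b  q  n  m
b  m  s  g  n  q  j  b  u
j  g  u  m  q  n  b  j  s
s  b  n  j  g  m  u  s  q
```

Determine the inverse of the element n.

q

First locate the identity: row j matches the header, so j is the identity.
Scan row n for j: n * q = j. Hence n^(-1) = q.
(Structurally, M here is isomorphic to the cyclic group Z_8.)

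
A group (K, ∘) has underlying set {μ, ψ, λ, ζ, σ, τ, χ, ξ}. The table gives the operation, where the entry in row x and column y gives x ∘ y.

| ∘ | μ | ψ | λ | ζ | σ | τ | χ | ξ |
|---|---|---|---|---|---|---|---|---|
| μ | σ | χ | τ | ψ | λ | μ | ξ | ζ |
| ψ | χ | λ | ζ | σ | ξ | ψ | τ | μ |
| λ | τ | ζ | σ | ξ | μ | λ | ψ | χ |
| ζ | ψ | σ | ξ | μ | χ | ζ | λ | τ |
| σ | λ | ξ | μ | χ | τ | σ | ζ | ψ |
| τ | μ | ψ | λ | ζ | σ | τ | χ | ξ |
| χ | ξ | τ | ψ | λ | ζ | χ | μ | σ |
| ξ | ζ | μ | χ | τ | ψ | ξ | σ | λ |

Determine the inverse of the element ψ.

First locate the identity: row τ matches the header, so τ is the identity.
Scan row ψ for τ: ψ ∘ χ = τ. Hence ψ^(-1) = χ.

χ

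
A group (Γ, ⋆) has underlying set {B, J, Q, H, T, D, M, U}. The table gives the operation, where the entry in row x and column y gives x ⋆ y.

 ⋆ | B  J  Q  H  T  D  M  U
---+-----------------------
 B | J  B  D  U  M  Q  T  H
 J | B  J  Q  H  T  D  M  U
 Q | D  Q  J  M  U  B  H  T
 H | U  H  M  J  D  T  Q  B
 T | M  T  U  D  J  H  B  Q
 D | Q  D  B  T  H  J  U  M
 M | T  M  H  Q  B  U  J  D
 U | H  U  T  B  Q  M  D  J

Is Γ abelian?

Yes

Check whether the table is symmetric across its main diagonal.
Every entry (row x, col y) equals the entry (row y, col x), so Γ is abelian.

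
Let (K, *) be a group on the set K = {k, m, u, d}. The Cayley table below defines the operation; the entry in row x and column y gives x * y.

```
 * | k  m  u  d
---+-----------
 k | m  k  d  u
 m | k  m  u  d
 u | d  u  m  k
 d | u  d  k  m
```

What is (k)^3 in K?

k^1 = k
k^2 = k * k = m
k^3 = m * k = k

k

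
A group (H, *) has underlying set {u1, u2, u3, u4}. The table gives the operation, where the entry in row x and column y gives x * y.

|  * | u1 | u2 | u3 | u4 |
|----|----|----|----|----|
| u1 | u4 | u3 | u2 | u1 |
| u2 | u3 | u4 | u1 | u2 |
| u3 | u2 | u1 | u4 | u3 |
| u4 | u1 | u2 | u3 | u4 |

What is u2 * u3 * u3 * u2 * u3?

u2 * u3 = u1
u1 * u3 = u2
u2 * u2 = u4
u4 * u3 = u3

u3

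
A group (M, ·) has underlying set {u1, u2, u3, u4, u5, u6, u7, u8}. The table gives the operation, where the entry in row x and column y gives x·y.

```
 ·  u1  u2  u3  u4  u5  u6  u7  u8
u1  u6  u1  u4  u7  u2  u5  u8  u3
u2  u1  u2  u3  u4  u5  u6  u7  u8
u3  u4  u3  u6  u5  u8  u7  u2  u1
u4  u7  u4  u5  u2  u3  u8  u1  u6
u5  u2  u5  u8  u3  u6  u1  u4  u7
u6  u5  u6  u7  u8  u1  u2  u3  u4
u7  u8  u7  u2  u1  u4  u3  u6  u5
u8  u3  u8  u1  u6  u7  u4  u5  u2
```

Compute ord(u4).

2

The identity element is u2 (its row matches the header).
u4^1 = u4
u4^2 = u4·u4 = u2
The first power of u4 equal to the identity is u4^2, so ord(u4) = 2.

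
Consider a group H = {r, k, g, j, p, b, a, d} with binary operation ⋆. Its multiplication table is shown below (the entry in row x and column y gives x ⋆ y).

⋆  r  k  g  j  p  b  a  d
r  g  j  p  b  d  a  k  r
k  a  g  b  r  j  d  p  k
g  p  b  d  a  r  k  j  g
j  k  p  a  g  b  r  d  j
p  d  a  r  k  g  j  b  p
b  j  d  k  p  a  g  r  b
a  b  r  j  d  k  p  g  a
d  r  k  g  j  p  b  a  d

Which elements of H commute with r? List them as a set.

Compare row r with column r entry by entry.
g ⋆ r = p = r ⋆ g, so g commutes with r.
k ⋆ r = a but r ⋆ k = j, so k does not.
Collecting the elements that commute with r: C(r) = {d, g, p, r}.

{d, g, p, r}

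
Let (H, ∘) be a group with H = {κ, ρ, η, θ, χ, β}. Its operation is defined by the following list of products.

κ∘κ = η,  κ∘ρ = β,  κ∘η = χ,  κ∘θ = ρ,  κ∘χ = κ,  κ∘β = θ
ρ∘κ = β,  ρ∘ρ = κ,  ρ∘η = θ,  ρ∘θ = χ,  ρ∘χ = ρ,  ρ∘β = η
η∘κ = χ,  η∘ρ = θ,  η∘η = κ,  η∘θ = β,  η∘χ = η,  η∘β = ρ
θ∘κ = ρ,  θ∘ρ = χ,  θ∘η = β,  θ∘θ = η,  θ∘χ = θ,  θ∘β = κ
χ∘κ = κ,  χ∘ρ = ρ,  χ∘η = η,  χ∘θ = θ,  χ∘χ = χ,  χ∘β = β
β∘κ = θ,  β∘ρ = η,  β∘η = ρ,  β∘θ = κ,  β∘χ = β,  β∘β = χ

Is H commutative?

Yes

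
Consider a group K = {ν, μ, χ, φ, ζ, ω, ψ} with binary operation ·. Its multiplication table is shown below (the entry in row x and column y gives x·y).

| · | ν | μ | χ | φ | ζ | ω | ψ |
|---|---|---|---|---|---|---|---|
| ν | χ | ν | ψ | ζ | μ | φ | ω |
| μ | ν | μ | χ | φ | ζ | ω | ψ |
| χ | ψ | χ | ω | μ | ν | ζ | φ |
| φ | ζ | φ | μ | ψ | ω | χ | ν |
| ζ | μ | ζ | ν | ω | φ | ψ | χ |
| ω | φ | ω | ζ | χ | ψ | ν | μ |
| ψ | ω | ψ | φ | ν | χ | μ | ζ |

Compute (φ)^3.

φ^1 = φ
φ^2 = φ·φ = ψ
φ^3 = ψ·φ = ν
(Structurally, K here is isomorphic to the cyclic group Z_7.)

ν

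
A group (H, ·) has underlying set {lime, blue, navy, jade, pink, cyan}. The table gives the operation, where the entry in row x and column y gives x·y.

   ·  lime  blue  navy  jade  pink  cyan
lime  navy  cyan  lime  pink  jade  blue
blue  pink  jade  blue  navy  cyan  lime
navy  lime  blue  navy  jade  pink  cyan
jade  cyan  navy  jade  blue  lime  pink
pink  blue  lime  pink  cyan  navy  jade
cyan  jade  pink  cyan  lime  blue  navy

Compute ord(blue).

3

The identity element is navy (its row matches the header).
blue^1 = blue
blue^2 = blue·blue = jade
blue^3 = jade·blue = navy
The first power of blue equal to the identity is blue^3, so ord(blue) = 3.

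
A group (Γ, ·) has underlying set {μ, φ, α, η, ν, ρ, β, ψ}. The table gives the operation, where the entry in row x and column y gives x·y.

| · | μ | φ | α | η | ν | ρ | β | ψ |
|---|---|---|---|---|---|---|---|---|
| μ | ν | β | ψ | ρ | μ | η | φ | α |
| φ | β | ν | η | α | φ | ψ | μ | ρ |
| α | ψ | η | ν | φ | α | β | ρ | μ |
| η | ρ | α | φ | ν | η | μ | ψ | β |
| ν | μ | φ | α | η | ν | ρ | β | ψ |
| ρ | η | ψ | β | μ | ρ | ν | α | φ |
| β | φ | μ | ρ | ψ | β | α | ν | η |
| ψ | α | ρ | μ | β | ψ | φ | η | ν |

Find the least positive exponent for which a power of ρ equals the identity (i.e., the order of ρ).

The identity element is ν (its row matches the header).
ρ^1 = ρ
ρ^2 = ρ·ρ = ν
The first power of ρ equal to the identity is ρ^2, so ord(ρ) = 2.

2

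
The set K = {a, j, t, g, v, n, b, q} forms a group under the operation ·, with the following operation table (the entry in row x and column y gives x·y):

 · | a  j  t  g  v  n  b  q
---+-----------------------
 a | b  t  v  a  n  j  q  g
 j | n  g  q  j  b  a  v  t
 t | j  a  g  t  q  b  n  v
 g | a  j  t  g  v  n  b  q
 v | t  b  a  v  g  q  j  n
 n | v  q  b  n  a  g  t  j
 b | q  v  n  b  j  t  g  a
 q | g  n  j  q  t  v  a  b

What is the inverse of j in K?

First locate the identity: row g matches the header, so g is the identity.
Scan row j for g: j·j = g. Hence j^(-1) = j.

j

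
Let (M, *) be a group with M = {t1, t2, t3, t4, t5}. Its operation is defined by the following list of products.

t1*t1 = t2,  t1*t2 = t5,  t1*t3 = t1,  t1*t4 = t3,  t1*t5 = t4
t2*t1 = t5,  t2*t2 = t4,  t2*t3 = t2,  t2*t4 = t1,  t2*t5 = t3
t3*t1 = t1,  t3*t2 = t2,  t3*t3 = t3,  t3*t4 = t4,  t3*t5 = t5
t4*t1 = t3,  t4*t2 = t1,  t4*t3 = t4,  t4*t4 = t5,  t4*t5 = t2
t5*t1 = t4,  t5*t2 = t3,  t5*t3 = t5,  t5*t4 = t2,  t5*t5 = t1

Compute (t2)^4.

t2^1 = t2
t2^2 = t2 * t2 = t4
t2^3 = t4 * t2 = t1
t2^4 = t1 * t2 = t5

t5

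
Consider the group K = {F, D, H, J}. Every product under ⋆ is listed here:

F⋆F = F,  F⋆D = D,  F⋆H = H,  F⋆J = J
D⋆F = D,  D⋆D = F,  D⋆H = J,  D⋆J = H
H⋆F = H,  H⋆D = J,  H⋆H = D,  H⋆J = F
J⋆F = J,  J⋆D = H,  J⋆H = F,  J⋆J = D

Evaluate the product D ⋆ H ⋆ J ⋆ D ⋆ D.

D

D ⋆ H = J
J ⋆ J = D
D ⋆ D = F
F ⋆ D = D
(Structurally, K here is isomorphic to the cyclic group Z_4.)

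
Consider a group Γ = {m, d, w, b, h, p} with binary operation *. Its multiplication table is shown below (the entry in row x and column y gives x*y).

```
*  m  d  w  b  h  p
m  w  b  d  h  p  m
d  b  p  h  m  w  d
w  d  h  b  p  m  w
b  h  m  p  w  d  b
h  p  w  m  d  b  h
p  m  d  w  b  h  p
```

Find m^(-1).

First locate the identity: row p matches the header, so p is the identity.
Scan row m for p: m*h = p. Hence m^(-1) = h.
(Structurally, Γ here is isomorphic to the cyclic group Z_6.)

h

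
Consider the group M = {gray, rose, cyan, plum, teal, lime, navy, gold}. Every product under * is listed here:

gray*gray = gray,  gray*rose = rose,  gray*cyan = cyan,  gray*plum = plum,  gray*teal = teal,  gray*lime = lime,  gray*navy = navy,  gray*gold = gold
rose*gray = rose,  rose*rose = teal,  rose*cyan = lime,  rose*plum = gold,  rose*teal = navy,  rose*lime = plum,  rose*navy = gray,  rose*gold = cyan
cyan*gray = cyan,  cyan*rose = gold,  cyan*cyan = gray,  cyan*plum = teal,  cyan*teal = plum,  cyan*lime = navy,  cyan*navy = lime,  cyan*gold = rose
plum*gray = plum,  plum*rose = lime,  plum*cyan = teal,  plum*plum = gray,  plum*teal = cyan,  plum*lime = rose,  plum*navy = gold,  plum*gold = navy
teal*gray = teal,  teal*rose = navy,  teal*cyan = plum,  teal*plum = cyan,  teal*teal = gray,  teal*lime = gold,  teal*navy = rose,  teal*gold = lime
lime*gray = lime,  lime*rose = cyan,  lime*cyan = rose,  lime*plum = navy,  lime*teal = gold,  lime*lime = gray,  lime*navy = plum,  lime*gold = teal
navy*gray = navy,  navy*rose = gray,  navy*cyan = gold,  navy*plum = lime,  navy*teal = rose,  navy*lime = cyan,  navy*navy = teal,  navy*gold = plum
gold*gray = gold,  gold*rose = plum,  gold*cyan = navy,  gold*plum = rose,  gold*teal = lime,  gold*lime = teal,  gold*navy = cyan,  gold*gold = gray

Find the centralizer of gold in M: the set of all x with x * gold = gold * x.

Compare row gold with column gold entry by entry.
teal * gold = lime = gold * teal, so teal commutes with gold.
cyan * gold = rose but gold * cyan = navy, so cyan does not.
Collecting the elements that commute with gold: C(gold) = {gold, gray, lime, teal}.

{gold, gray, lime, teal}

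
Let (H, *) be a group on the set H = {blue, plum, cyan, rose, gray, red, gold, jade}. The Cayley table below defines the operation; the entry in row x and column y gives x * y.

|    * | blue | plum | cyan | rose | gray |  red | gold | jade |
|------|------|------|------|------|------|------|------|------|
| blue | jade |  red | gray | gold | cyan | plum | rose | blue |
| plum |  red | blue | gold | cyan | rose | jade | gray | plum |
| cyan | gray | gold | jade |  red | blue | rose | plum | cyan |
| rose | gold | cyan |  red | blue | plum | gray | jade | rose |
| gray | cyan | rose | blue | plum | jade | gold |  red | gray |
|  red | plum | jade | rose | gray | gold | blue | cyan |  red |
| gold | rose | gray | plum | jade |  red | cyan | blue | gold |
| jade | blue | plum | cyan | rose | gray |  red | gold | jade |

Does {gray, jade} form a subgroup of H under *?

Yes

{gray, jade} contains the identity jade.
Checking products: every product of two elements of {gray, jade} (read from the table) lies in {gray, jade}, so the set is closed.
In a finite group, a nonempty closed subset is a subgroup. So {gray, jade} ≤ H.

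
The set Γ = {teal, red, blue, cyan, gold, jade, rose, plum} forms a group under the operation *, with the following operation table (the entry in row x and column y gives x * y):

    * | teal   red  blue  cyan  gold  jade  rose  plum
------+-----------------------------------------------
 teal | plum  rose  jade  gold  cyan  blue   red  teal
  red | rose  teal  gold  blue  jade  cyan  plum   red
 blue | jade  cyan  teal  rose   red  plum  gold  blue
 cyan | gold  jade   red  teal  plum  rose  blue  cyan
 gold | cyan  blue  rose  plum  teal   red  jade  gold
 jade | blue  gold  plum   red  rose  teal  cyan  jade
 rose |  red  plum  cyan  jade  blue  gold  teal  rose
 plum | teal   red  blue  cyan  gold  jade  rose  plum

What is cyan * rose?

Read row cyan, column rose: cyan * rose = blue.

blue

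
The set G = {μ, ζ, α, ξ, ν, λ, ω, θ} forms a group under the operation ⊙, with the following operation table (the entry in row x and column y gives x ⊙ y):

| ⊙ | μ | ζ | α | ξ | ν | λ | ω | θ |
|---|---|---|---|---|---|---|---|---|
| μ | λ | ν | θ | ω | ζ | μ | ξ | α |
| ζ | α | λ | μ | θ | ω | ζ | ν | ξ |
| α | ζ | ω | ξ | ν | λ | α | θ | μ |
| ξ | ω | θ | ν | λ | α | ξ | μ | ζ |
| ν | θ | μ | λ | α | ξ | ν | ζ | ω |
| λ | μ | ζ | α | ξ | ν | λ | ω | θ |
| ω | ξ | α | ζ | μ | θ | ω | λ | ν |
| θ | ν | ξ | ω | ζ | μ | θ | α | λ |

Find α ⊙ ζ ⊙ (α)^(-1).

θ

The identity is λ. In row α, the entry λ sits in column ν, so α^(-1) = ν.
α ⊙ ζ = ω
ω ⊙ ν = θ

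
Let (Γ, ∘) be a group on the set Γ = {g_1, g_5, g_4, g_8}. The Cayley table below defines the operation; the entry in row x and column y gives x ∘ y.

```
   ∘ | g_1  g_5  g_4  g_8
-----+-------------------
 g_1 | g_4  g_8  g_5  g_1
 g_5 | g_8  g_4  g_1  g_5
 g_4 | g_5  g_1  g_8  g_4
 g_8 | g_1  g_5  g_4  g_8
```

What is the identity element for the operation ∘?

The identity e satisfies e ∘ x = x for all x, so its row in the table reproduces the column headers.
Row g_8 reads: g_1, g_5, g_4, g_8 — exactly the header order. So g_8 is the identity.

g_8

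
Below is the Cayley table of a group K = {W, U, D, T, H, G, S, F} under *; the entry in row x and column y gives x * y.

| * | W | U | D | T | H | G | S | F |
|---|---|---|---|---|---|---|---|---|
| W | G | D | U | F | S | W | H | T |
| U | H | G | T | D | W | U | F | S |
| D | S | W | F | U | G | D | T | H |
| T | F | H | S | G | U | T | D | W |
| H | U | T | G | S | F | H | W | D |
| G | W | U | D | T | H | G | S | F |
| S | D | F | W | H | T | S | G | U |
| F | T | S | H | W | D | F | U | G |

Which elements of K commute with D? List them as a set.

Compare row D with column D entry by entry.
F * D = H = D * F, so F commutes with D.
W * D = U but D * W = S, so W does not.
Collecting the elements that commute with D: C(D) = {D, F, G, H}.
(Structurally, K here is isomorphic to the dihedral group D_4.)

{D, F, G, H}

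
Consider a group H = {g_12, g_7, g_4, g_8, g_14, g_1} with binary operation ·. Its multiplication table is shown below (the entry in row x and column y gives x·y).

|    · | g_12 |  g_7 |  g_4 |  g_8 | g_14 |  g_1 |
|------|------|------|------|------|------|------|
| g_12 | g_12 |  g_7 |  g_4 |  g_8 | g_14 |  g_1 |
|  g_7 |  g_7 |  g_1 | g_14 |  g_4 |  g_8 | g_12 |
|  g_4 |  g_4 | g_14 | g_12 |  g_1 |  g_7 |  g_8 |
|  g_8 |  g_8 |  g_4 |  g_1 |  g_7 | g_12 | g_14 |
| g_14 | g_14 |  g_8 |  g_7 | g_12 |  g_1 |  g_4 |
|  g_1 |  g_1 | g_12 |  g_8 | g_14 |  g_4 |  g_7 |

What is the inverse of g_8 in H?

First locate the identity: row g_12 matches the header, so g_12 is the identity.
Scan row g_8 for g_12: g_8·g_14 = g_12. Hence g_8^(-1) = g_14.

g_14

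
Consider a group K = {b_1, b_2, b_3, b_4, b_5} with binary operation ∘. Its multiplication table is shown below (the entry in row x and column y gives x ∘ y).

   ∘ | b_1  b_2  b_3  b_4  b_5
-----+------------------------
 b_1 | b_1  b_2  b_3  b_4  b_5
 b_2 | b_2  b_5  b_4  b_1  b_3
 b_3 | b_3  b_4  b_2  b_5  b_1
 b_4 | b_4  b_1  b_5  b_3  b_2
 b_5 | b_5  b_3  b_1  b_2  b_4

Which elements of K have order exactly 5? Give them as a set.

{b_2, b_3, b_4, b_5}

Identity is b_1. Compute the order of each non-identity element by repeated multiplication:
  b_2: b_2 → b_5 → b_3 → b_4 → b_1  (order 5)
  b_3: b_3 → b_2 → b_4 → b_5 → b_1  (order 5)
  b_4: b_4 → b_3 → b_5 → b_2 → b_1  (order 5)
  b_5: b_5 → b_4 → b_2 → b_3 → b_1  (order 5)
Elements of order 5: {b_2, b_3, b_4, b_5}.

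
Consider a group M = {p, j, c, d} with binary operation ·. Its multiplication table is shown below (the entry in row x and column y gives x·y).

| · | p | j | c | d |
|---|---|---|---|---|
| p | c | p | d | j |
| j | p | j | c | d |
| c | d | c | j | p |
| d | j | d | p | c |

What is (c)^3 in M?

c

c^1 = c
c^2 = c·c = j
c^3 = j·c = c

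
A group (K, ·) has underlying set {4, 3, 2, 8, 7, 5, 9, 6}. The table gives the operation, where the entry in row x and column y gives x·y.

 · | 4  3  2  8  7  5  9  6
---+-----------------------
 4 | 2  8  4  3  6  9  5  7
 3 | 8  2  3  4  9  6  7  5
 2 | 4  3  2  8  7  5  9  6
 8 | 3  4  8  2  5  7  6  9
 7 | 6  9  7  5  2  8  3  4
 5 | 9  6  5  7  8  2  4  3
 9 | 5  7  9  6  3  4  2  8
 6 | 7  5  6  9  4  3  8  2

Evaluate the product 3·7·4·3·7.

4

3·7 = 9
9·4 = 5
5·3 = 6
6·7 = 4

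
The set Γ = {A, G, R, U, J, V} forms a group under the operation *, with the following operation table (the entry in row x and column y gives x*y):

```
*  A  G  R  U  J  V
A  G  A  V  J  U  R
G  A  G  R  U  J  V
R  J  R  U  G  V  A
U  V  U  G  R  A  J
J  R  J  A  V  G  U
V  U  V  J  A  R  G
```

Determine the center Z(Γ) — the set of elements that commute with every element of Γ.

An element z is central iff its row equals its column in the table.
For V: V*R = J ≠ A = R*V, so V ∉ Z.
Checking each element this way leaves Z(Γ) = {G}.

{G}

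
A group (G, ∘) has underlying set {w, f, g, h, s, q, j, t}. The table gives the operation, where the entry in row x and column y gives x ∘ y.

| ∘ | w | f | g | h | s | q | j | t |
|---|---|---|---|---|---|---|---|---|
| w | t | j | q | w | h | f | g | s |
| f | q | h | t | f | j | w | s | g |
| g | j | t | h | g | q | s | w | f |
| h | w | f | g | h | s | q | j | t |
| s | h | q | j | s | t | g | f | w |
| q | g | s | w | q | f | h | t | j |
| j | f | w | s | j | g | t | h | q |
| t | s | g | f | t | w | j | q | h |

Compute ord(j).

2

The identity element is h (its row matches the header).
j^1 = j
j^2 = j ∘ j = h
The first power of j equal to the identity is j^2, so ord(j) = 2.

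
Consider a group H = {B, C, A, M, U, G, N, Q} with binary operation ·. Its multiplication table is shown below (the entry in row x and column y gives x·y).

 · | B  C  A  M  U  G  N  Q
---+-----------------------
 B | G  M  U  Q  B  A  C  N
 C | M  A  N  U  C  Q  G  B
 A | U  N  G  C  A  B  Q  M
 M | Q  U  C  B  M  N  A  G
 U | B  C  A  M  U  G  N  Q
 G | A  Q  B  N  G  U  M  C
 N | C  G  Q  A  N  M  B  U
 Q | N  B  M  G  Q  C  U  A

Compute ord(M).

The identity element is U (its row matches the header).
M^1 = M
M^2 = M·M = B
M^3 = B·M = Q
M^4 = Q·M = G
M^5 = G·M = N
M^6 = N·M = A
M^7 = A·M = C
M^8 = C·M = U
The first power of M equal to the identity is M^8, so ord(M) = 8.

8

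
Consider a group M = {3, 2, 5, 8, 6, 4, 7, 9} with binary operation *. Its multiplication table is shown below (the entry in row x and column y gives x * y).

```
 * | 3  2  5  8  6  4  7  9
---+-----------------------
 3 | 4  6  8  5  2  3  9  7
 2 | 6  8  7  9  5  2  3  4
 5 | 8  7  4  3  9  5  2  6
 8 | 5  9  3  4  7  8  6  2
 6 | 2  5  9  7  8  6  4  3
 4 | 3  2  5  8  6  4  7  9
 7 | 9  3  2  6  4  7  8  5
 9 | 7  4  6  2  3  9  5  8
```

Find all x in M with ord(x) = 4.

Identity is 4. Compute the order of each non-identity element by repeated multiplication:
  3: 3 → 4  (order 2)
  2: 2 → 8 → 9 → 4  (order 4)
  5: 5 → 4  (order 2)
  8: 8 → 4  (order 2)
  6: 6 → 8 → 7 → 4  (order 4)
  7: 7 → 8 → 6 → 4  (order 4)
  9: 9 → 8 → 2 → 4  (order 4)
Elements of order 4: {2, 6, 7, 9}.

{2, 6, 7, 9}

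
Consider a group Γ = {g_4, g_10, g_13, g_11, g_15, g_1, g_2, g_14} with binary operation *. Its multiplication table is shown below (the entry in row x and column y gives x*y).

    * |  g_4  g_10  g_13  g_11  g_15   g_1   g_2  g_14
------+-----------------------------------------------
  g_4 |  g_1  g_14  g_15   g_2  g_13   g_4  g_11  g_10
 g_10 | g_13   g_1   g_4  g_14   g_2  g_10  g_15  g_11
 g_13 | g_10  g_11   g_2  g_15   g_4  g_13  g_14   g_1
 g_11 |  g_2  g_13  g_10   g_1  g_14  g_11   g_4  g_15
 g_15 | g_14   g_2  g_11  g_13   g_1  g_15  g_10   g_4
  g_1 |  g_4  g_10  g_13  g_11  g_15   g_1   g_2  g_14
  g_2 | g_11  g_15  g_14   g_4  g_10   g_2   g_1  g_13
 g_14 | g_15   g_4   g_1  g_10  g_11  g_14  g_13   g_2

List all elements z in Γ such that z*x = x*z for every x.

An element z is central iff its row equals its column in the table.
For g_13: g_13*g_4 = g_10 ≠ g_15 = g_4*g_13, so g_13 ∉ Z.
Checking each element this way leaves Z(Γ) = {g_1, g_2}.

{g_1, g_2}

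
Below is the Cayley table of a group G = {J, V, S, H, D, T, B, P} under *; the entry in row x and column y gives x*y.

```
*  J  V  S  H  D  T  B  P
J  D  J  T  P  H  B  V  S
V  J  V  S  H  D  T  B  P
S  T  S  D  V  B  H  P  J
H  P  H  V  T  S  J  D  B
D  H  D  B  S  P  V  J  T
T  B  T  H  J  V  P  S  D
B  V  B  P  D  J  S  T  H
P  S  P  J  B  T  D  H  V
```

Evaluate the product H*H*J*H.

D

H*H = T
T*J = B
B*H = D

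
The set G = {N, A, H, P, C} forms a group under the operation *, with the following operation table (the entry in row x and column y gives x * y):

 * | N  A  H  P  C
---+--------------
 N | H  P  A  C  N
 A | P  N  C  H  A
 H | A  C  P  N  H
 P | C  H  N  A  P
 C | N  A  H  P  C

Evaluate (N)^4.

N^1 = N
N^2 = N * N = H
N^3 = H * N = A
N^4 = A * N = P

P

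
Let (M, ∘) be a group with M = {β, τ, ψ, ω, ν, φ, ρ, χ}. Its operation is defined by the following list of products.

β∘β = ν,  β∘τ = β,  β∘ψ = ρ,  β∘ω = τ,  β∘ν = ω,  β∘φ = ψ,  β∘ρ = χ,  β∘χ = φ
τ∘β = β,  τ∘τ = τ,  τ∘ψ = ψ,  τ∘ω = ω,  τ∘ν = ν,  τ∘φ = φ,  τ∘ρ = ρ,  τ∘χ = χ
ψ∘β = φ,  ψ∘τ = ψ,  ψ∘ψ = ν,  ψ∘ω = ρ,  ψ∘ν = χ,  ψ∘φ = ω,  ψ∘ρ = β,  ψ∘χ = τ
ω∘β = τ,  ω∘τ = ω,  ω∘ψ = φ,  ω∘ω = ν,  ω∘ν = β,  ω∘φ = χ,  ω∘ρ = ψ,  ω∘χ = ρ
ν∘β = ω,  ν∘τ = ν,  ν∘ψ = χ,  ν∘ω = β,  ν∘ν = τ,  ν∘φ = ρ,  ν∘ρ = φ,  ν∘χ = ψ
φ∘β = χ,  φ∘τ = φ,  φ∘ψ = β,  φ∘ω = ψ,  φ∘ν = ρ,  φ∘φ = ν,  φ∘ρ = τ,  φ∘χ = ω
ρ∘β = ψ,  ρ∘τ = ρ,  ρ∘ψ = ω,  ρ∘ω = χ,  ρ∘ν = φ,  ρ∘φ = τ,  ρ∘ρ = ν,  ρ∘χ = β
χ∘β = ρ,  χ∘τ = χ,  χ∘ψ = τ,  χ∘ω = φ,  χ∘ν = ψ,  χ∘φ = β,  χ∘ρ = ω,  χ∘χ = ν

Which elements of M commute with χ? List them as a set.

Compare row χ with column χ entry by entry.
ψ ∘ χ = τ = χ ∘ ψ, so ψ commutes with χ.
ω ∘ χ = ρ but χ ∘ ω = φ, so ω does not.
Collecting the elements that commute with χ: C(χ) = {ν, τ, χ, ψ}.

{ν, τ, χ, ψ}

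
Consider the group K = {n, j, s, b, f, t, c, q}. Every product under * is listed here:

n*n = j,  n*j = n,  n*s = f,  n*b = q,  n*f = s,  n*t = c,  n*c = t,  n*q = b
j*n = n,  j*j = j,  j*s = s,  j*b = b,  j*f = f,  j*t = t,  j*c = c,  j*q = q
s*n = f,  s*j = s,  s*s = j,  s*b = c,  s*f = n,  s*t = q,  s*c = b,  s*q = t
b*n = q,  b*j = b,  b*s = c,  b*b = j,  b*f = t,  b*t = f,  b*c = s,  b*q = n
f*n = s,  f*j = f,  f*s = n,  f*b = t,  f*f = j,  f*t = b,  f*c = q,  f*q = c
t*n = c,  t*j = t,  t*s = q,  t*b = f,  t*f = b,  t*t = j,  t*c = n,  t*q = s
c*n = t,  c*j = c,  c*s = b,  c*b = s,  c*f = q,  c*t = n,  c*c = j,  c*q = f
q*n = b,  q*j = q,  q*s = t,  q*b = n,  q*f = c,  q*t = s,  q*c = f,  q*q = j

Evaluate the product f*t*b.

f*t = b
b*b = j

j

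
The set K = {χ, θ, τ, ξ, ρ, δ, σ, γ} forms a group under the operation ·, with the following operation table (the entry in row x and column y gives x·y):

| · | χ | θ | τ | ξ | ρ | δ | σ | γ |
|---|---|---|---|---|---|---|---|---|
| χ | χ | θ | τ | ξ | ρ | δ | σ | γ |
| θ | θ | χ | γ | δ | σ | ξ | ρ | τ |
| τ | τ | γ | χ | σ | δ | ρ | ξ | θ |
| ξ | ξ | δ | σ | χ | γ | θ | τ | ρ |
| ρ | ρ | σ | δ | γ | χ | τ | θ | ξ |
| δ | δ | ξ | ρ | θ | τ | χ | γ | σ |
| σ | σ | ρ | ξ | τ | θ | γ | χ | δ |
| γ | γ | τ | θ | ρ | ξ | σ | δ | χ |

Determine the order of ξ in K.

2

The identity element is χ (its row matches the header).
ξ^1 = ξ
ξ^2 = ξ·ξ = χ
The first power of ξ equal to the identity is ξ^2, so ord(ξ) = 2.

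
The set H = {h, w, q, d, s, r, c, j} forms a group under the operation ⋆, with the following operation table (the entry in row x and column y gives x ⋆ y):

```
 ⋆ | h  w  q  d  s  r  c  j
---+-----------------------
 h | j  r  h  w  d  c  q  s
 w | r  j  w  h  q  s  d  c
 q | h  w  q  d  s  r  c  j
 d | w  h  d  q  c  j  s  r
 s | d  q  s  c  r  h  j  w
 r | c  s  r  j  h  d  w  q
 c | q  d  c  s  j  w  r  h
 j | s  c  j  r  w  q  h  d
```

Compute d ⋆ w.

h

Read row d, column w: d ⋆ w = h.
(Structurally, H here is isomorphic to the cyclic group Z_8.)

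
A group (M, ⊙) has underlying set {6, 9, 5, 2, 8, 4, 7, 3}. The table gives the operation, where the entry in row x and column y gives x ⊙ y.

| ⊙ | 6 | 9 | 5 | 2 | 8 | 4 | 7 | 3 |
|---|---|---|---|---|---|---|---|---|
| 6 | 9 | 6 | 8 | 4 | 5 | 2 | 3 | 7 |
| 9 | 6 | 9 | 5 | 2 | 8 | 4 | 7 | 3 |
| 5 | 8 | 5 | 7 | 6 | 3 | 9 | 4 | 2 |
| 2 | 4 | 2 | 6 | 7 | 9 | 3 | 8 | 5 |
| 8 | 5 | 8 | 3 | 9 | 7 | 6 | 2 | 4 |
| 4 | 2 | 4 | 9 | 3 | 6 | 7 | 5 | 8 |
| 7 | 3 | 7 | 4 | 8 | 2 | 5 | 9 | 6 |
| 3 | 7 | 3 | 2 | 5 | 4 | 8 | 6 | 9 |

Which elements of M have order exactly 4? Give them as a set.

Identity is 9. Compute the order of each non-identity element by repeated multiplication:
  6: 6 → 9  (order 2)
  5: 5 → 7 → 4 → 9  (order 4)
  2: 2 → 7 → 8 → 9  (order 4)
  8: 8 → 7 → 2 → 9  (order 4)
  4: 4 → 7 → 5 → 9  (order 4)
  7: 7 → 9  (order 2)
  3: 3 → 9  (order 2)
Elements of order 4: {2, 4, 5, 8}.

{2, 4, 5, 8}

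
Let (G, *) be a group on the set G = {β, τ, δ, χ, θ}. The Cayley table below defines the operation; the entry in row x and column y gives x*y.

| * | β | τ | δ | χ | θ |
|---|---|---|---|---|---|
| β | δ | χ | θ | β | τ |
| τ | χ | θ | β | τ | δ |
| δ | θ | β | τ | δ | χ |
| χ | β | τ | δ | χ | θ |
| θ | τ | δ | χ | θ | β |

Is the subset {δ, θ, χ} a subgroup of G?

No

θ*θ = β, which is not in {δ, θ, χ}.
The subset is not closed under *, so it is not a subgroup.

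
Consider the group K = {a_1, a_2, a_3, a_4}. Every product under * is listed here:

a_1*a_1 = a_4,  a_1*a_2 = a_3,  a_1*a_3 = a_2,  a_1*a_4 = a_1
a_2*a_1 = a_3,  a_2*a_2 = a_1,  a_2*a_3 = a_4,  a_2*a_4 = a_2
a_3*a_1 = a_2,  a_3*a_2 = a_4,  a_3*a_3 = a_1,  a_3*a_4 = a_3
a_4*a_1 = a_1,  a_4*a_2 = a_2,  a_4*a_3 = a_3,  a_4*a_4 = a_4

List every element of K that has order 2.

Identity is a_4. Compute the order of each non-identity element by repeated multiplication:
  a_1: a_1 → a_4  (order 2)
  a_2: a_2 → a_1 → a_3 → a_4  (order 4)
  a_3: a_3 → a_1 → a_2 → a_4  (order 4)
Elements of order 2: {a_1}.

{a_1}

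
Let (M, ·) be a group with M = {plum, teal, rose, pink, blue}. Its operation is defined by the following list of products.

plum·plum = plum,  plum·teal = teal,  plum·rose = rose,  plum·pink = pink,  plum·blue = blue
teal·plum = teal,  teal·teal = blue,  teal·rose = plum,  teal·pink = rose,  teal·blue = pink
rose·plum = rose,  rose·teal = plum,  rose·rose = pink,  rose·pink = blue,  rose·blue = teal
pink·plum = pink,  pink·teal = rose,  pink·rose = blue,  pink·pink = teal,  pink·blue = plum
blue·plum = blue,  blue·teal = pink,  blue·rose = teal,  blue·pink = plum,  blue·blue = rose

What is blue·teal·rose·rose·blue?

blue·teal = pink
pink·rose = blue
blue·rose = teal
teal·blue = pink

pink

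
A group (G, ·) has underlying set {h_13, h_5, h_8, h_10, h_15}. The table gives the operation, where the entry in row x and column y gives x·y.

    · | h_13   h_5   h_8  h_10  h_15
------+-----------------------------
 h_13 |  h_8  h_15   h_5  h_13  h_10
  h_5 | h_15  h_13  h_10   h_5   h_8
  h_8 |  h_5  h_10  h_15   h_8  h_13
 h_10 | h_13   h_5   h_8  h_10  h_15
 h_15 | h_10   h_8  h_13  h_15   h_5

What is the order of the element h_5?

The identity element is h_10 (its row matches the header).
h_5^1 = h_5
h_5^2 = h_5·h_5 = h_13
h_5^3 = h_13·h_5 = h_15
h_5^4 = h_15·h_5 = h_8
h_5^5 = h_8·h_5 = h_10
The first power of h_5 equal to the identity is h_5^5, so ord(h_5) = 5.

5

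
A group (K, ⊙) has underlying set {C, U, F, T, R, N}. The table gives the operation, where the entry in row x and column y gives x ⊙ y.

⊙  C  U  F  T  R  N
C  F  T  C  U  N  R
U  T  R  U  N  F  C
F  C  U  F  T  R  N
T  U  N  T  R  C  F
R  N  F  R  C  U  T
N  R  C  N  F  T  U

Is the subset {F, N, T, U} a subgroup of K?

N ⊙ U = C, which is not in {F, N, T, U}.
The subset is not closed under ⊙, so it is not a subgroup.

No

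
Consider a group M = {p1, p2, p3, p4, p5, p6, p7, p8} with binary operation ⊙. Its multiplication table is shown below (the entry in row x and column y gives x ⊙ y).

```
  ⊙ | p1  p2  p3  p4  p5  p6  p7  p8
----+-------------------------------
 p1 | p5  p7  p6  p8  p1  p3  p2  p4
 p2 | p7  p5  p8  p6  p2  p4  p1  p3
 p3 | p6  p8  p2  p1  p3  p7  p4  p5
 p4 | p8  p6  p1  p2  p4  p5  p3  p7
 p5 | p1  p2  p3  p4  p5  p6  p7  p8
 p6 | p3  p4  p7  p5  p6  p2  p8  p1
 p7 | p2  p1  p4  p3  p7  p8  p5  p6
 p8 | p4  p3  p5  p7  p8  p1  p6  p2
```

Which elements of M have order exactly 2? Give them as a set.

{p1, p2, p7}

Identity is p5. Compute the order of each non-identity element by repeated multiplication:
  p1: p1 → p5  (order 2)
  p2: p2 → p5  (order 2)
  p3: p3 → p2 → p8 → p5  (order 4)
  p4: p4 → p2 → p6 → p5  (order 4)
  p6: p6 → p2 → p4 → p5  (order 4)
  p7: p7 → p5  (order 2)
  p8: p8 → p2 → p3 → p5  (order 4)
Elements of order 2: {p1, p2, p7}.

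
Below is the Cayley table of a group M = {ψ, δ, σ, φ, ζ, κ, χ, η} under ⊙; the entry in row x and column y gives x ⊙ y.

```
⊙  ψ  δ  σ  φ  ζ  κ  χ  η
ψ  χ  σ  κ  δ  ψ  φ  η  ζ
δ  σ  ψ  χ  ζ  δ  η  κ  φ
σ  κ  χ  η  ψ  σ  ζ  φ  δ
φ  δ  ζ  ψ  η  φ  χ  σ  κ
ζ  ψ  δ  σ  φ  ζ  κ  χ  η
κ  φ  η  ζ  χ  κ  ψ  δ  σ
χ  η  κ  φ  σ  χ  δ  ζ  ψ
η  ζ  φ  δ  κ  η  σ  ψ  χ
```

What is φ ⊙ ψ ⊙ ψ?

σ

φ ⊙ ψ = δ
δ ⊙ ψ = σ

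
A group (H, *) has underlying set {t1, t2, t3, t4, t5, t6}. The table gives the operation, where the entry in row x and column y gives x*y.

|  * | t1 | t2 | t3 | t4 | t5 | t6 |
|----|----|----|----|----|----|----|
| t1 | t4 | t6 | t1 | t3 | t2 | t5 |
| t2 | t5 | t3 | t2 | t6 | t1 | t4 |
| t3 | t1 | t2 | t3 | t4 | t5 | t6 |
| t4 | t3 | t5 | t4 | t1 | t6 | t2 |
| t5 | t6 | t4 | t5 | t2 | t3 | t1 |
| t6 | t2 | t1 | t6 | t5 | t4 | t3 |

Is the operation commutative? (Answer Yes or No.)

No

t1*t2 = t6 but t2*t1 = t5.
Since t1 and t2 do not commute, H is not abelian.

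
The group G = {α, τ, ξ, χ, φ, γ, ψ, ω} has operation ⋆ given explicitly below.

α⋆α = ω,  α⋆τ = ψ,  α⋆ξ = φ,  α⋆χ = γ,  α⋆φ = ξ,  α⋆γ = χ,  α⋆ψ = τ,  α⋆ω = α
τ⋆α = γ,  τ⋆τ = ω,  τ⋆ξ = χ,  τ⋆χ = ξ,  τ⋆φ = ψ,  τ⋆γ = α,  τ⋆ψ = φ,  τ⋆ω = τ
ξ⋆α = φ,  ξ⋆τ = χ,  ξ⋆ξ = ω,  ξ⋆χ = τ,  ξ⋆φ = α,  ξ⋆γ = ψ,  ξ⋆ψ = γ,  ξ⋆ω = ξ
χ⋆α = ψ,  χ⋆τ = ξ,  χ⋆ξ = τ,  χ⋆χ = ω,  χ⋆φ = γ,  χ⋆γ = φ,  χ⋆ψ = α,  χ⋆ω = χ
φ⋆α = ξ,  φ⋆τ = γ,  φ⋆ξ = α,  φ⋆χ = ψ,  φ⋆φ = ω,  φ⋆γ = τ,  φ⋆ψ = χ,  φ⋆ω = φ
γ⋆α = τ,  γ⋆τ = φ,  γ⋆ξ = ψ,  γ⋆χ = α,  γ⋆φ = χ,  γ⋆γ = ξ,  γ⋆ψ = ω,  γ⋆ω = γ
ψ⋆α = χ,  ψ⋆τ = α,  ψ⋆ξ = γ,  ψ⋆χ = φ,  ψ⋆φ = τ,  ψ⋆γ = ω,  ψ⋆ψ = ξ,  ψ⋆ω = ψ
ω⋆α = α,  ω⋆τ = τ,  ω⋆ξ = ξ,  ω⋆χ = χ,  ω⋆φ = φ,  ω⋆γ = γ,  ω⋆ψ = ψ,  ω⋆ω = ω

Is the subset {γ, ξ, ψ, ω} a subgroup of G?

{γ, ξ, ψ, ω} contains the identity ω.
Checking products: every product of two elements of {γ, ξ, ψ, ω} (read from the table) lies in {γ, ξ, ψ, ω}, so the set is closed.
In a finite group, a nonempty closed subset is a subgroup. So {γ, ξ, ψ, ω} ≤ G.

Yes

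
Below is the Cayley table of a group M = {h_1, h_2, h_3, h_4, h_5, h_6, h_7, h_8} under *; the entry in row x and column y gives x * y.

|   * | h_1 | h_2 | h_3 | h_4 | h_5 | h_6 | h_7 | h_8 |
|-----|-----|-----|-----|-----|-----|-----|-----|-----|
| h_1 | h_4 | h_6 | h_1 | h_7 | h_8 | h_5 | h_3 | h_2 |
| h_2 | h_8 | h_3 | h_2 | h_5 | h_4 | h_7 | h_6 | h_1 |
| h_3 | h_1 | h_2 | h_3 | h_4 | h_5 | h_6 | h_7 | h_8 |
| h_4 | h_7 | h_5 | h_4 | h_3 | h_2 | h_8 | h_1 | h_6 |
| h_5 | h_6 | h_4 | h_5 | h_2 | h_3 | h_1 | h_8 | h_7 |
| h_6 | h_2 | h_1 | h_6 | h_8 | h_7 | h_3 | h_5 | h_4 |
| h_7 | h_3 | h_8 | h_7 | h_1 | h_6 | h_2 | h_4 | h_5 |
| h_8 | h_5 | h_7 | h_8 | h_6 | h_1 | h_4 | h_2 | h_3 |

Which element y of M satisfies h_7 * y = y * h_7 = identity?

First locate the identity: row h_3 matches the header, so h_3 is the identity.
Scan row h_7 for h_3: h_7 * h_1 = h_3. Hence h_7^(-1) = h_1.

h_1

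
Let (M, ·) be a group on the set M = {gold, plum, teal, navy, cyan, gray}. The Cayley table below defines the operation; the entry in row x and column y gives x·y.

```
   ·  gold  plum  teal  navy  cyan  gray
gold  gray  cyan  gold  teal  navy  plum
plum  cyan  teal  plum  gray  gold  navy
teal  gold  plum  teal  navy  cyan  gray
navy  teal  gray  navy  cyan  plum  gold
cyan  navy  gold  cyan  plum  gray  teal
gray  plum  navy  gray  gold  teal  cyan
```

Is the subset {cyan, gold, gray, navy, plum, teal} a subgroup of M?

Yes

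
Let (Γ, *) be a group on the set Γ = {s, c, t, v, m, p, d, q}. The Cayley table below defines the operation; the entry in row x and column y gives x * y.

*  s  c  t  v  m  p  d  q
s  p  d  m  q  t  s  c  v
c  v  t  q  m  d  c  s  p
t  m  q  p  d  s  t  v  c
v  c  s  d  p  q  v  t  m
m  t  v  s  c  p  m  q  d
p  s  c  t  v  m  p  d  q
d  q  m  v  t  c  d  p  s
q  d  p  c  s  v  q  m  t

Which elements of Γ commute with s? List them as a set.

{m, p, s, t}

Compare row s with column s entry by entry.
t * s = m = s * t, so t commutes with s.
d * s = q but s * d = c, so d does not.
Collecting the elements that commute with s: C(s) = {m, p, s, t}.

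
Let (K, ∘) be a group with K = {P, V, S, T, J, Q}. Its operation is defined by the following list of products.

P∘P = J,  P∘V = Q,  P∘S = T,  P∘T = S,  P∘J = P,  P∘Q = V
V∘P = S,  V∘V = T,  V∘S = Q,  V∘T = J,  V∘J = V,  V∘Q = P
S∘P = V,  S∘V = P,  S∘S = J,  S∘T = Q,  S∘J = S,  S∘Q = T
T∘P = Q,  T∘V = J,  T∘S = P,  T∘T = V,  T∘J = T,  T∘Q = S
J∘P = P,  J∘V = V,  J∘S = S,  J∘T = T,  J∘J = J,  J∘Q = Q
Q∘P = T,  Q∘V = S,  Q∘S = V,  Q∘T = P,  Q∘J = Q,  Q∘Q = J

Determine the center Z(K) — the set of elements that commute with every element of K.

An element z is central iff its row equals its column in the table.
For T: T ∘ S = P ≠ Q = S ∘ T, so T ∉ Z.
Checking each element this way leaves Z(K) = {J}.
(Structurally, K here is isomorphic to the symmetric group S_3.)

{J}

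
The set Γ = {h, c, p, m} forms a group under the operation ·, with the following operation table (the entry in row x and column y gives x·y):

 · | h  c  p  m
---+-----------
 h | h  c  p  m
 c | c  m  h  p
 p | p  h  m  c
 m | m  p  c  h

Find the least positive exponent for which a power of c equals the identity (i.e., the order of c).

4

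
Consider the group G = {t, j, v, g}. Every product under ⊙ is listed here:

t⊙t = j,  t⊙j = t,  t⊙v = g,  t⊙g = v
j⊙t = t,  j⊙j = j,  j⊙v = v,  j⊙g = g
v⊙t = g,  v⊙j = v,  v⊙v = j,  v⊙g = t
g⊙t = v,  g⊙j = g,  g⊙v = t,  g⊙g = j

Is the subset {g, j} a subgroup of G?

{g, j} contains the identity j.
Checking products: every product of two elements of {g, j} (read from the table) lies in {g, j}, so the set is closed.
In a finite group, a nonempty closed subset is a subgroup. So {g, j} ≤ G.

Yes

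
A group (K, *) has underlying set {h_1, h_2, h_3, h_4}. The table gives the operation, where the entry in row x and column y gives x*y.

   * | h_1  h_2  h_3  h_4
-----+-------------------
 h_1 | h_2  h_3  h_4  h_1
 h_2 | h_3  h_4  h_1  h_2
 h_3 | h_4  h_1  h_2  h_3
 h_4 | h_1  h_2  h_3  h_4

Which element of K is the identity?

The identity e satisfies e*x = x for all x, so its row in the table reproduces the column headers.
Row h_4 reads: h_1, h_2, h_3, h_4 — exactly the header order. So h_4 is the identity.

h_4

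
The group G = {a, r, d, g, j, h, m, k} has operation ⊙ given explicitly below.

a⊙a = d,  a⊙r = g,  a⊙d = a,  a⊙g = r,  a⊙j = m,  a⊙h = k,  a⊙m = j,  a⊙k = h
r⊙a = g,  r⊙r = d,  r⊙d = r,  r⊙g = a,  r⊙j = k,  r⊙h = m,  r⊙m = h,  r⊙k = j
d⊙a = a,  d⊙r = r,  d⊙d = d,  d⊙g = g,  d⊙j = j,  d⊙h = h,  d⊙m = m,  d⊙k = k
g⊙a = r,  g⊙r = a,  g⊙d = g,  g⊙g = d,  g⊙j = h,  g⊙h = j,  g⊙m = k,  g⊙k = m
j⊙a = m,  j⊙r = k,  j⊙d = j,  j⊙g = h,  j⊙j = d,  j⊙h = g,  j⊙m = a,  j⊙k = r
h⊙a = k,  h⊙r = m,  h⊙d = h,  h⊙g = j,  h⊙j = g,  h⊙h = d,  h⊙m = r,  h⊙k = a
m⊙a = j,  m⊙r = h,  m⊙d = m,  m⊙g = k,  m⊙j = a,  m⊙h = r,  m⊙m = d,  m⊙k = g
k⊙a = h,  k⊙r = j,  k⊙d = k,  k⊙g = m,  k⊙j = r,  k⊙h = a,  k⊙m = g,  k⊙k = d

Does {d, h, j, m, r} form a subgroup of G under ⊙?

j ⊙ r = k, which is not in {d, h, j, m, r}.
The subset is not closed under ⊙, so it is not a subgroup.

No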